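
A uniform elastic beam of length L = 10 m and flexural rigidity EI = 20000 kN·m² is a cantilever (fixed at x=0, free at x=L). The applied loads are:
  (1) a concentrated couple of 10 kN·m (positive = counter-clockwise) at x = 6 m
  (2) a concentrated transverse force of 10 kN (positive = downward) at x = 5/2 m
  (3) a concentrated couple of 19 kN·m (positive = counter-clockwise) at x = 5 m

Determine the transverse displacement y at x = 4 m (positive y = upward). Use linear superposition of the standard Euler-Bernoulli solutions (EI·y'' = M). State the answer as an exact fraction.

Load 1 — applied couple M₀=10 kN·m at a=6 m (b=L-a=4):
  y_1 = M₀x²/(2EI)  [x≤a] = 10·4²/(2·20000) = 1/250 m
Load 2 — point force P=10 kN at a=5/2 m (b=L-a=15/2):
  y_2 = -Pa²(3x-a)/(6EI)  [x>a] = -10·(5/2)²·(3·4-(5/2))/(6·20000) = -19/3840 m
Load 3 — applied couple M₀=19 kN·m at a=5 m (b=L-a=5):
  y_3 = M₀x²/(2EI)  [x≤a] = 19·4²/(2·20000) = 19/2500 m
Superposition: y = Σ y_i = 3193/480000 m ≈ 0.006652 m

y(4) = 3193/480000 m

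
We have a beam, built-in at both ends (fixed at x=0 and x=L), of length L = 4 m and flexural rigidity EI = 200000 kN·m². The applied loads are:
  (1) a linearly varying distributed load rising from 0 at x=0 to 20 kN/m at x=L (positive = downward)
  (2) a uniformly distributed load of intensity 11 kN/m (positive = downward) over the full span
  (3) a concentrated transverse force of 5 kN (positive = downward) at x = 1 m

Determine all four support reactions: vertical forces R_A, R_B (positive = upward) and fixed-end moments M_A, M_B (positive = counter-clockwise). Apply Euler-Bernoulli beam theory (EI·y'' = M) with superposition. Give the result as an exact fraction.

R_A = 1223/32 kN, M_A = 1351/48 kN·m, R_B = 1625/32 kN, M_B = -1517/48 kN·m

Load 1 — triangular load w₀=20 kN/m (0→w₀ over full span):
  R_A = 3w₀L/20 = 3·20·4/20 = 12 kN
  M_A = w₀L²/30 = 20·4²/30 = 32/3 kN·m
  R_B = 7w₀L/20 = 7·20·4/20 = 28 kN
  M_B = -w₀L²/20 = -20·4²/20 = -16 kN·m
Load 2 — uniform load w=11 kN/m over full span:
  R_A = wL/2 = 11·4/2 = 22 kN
  M_A = wL²/12 = 11·4²/12 = 44/3 kN·m
  R_B = wL/2 = 11·4/2 = 22 kN
  M_B = -wL²/12 = -11·4²/12 = -44/3 kN·m
Load 3 — point force P=5 kN at a=1 m (b=L-a=3):
  R_A = Pb²(3a+b)/L³ = 5·3²·(3·1+3)/4³ = 135/32 kN
  M_A = Pab²/L² = 5·1·3²/4² = 45/16 kN·m
  R_B = Pa²(a+3b)/L³ = 5·1²·(1+3·3)/4³ = 25/32 kN
  M_B = -Pa²b/L² = -5·1²·3/4² = -15/16 kN·m
Superposition: R_A = 1223/32 kN, M_A = 1351/48 kN·m, R_B = 1625/32 kN, M_B = -1517/48 kN·m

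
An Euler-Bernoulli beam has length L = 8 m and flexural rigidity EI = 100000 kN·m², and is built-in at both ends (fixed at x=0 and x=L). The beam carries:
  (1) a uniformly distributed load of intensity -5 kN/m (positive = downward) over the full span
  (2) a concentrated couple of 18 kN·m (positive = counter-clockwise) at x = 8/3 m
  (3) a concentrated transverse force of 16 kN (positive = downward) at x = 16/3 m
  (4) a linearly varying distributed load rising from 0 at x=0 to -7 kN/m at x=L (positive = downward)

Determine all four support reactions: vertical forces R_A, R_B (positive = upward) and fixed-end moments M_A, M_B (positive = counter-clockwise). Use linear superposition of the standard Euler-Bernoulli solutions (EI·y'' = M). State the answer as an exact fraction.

Load 1 — uniform load w=-5 kN/m over full span:
  R_A = wL/2 = (-5)·8/2 = -20 kN
  M_A = wL²/12 = (-5)·8²/12 = -80/3 kN·m
  R_B = wL/2 = (-5)·8/2 = -20 kN
  M_B = -wL²/12 = -(-5)·8²/12 = 80/3 kN·m
Load 2 — applied couple M₀=18 kN·m at a=8/3 m (b=L-a=16/3):
  R_A = 6M₀ab/L³ = 6·18·(8/3)·(16/3)/8³ = 3 kN
  M_A = M₀b(2a-b)/L² = 18·(16/3)·(2·(8/3)-(16/3))/8² = 0 kN·m
  R_B = -6M₀ab/L³ = -6·18·(8/3)·(16/3)/8³ = -3 kN
  M_B = M₀a(2b-a)/L² = 18·(8/3)·(2·(16/3)-(8/3))/8² = 6 kN·m
Load 3 — point force P=16 kN at a=16/3 m (b=L-a=8/3):
  R_A = Pb²(3a+b)/L³ = 16·(8/3)²·(3·(16/3)+(8/3))/8³ = 112/27 kN
  M_A = Pab²/L² = 16·(16/3)·(8/3)²/8² = 256/27 kN·m
  R_B = Pa²(a+3b)/L³ = 16·(16/3)²·((16/3)+3·(8/3))/8³ = 320/27 kN
  M_B = -Pa²b/L² = -16·(16/3)²·(8/3)/8² = -512/27 kN·m
Load 4 — triangular load w₀=-7 kN/m (0→w₀ over full span):
  R_A = 3w₀L/20 = 3·(-7)·8/20 = -42/5 kN
  M_A = w₀L²/30 = (-7)·8²/30 = -224/15 kN·m
  R_B = 7w₀L/20 = 7·(-7)·8/20 = -98/5 kN
  M_B = -w₀L²/20 = -(-7)·8²/20 = 112/5 kN·m
Superposition: R_A = -2869/135 kN, M_A = -4336/135 kN·m, R_B = -4151/135 kN, M_B = 4874/135 kN·m

R_A = -2869/135 kN, M_A = -4336/135 kN·m, R_B = -4151/135 kN, M_B = 4874/135 kN·m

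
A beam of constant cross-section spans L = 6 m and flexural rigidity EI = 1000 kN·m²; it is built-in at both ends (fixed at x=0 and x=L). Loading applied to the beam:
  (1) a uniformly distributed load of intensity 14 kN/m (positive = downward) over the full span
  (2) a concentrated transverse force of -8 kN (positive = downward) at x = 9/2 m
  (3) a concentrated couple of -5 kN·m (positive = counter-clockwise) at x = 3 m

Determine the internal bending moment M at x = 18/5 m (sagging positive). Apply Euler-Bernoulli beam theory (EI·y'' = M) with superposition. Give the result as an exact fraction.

Load 1 — uniform load w=14 kN/m over full span:
  M_1 = wLx/2 - wL²/12 - wx²/2 = 14·6·(18/5)/2 - 14·6²/12 - 14·(18/5)²/2 = 462/25 kN·m
Load 2 — point force P=-8 kN at a=9/2 m (b=L-a=3/2):
  M_2 = Pb²(3a+b)x/L³ - Pab²/L²  [x≤a] = (-8)·(3/2)²·(3·(9/2)+(3/2))·(18/5)/6³ - (-8)·(9/2)·(3/2)²/6² = -9/4 kN·m
Load 3 — applied couple M₀=-5 kN·m at a=3 m (b=L-a=3):
  M_3 = R_Ax - M_A - M₀  [x>a] with R_A=-5/4, M_A=-5/4 = (-5/4)·(18/5) - (-5/4) - (-5) = 7/4 kN·m
Superposition: M = Σ M_i = 899/50 kN·m ≈ 17.980000 kN·m

M(18/5) = 899/50 kN·m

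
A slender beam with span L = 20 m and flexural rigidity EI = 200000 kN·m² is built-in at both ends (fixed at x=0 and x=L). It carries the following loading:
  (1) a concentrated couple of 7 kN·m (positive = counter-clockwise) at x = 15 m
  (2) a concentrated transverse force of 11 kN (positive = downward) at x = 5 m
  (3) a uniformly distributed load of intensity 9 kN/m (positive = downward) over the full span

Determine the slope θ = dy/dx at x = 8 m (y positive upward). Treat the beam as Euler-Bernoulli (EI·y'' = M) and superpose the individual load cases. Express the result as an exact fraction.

θ(8) = -2929/2000000 rad

Load 1 — applied couple M₀=7 kN·m at a=15 m (b=L-a=5):
  θ_1 = (R_Ax²/2 - M_Ax)/EI  [x≤a] with R_A=63/160, M_A=35/16 = ((63/160)·8²/2 - (35/16)·8)/200000 = -49/2000000 rad
Load 2 — point force P=11 kN at a=5 m (b=L-a=15):
  θ_2 = Pa²(L-x)(2bL-(3b+a)(L-x))/(2L³EI)  [x>a] = 11·5²·(20-8)·(2·15·20-(3·15+5)·(20-8))/(2·20³·200000) = 0 rad
Load 3 — uniform load w=9 kN/m over full span:
  θ_3 = -wx(L-x)(L-2x)/(12EI) = -9·8·(20-8)·(20-2·8)/(12·200000) = -9/6250 rad
Superposition: θ = Σ θ_i = -2929/2000000 rad ≈ -0.001465 rad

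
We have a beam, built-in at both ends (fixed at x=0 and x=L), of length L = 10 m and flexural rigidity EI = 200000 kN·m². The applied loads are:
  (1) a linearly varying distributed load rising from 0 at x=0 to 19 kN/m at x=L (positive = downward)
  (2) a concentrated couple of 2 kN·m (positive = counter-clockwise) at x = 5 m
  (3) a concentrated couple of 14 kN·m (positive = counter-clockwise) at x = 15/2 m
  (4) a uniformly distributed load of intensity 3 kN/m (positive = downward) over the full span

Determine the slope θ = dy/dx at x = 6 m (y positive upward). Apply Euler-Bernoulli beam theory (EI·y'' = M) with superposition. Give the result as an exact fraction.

θ(6) = 449/2000000 rad

Load 1 — triangular load w₀=19 kN/m (0→w₀ over full span):
  θ_1 = -w₀(2x(L-x)(L-2x)(x+2L)+x²(L-x)²)/(120LEI) = -19·(2·6·(10-6)·(10-2·6)·(6+2·10)+6²·(10-6)²)/(120·10·200000) = 19/125000 rad
Load 2 — applied couple M₀=2 kN·m at a=5 m (b=L-a=5):
  θ_2 = (R_Ax²/2 - M_Ax - M₀(x-a))/EI  [x>a] with R_A=3/10, M_A=1/2 = ((3/10)·6²/2 - (1/2)·6 - 2·(6-5))/200000 = 1/500000 rad
Load 3 — applied couple M₀=14 kN·m at a=15/2 m (b=L-a=5/2):
  θ_3 = (R_Ax²/2 - M_Ax)/EI  [x≤a] with R_A=63/40, M_A=35/8 = ((63/40)·6²/2 - (35/8)·6)/200000 = 21/2000000 rad
Load 4 — uniform load w=3 kN/m over full span:
  θ_4 = -wx(L-x)(L-2x)/(12EI) = -3·6·(10-6)·(10-2·6)/(12·200000) = 3/50000 rad
Superposition: θ = Σ θ_i = 449/2000000 rad ≈ 0.000225 rad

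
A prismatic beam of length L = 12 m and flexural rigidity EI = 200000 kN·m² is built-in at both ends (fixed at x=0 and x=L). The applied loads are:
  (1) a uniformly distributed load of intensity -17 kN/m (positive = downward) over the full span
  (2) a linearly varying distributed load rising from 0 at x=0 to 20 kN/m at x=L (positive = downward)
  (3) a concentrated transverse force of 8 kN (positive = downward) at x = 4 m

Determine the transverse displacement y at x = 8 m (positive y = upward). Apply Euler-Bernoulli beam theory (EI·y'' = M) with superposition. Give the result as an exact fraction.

Load 1 — uniform load w=-17 kN/m over full span:
  y_1 = -wx²(L-x)²/(24EI) = -(-17)·8²·(12-8)²/(24·200000) = 34/9375 m
Load 2 — triangular load w₀=20 kN/m (0→w₀ over full span):
  y_2 = -w₀x²(L-x)²(x+2L)/(120LEI) = -20·8²·(12-8)²·(8+2·12)/(120·12·200000) = -64/28125 m
Load 3 — point force P=8 kN at a=4 m (b=L-a=8):
  y_3 = -Pa²(L-x)²(3bL-(3b+a)(L-x))/(6L³EI)  [x>a] = -8·4²·(12-8)²·(3·8·12-(3·8+4)·(12-8))/(6·12³·200000) = -44/253125 m
Superposition: y = Σ y_i = 298/253125 m ≈ 0.001177 m

y(8) = 298/253125 m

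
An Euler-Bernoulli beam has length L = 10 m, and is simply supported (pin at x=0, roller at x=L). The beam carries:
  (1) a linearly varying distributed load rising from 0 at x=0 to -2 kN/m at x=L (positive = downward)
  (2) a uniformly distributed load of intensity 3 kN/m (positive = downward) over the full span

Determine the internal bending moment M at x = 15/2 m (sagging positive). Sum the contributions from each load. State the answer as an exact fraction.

M(15/2) = 275/16 kN·m

Load 1 — triangular load w₀=-2 kN/m (0→w₀ over full span):
  M_1 = w₀Lx/6 - w₀x³/(6L) = (-2)·10·(15/2)/6 - (-2)·(15/2)³/(6·10) = -175/16 kN·m
Load 2 — uniform load w=3 kN/m over full span:
  M_2 = wx(L-x)/2 = 3·(15/2)·(10-(15/2))/2 = 225/8 kN·m
Superposition: M = Σ M_i = 275/16 kN·m ≈ 17.187500 kN·m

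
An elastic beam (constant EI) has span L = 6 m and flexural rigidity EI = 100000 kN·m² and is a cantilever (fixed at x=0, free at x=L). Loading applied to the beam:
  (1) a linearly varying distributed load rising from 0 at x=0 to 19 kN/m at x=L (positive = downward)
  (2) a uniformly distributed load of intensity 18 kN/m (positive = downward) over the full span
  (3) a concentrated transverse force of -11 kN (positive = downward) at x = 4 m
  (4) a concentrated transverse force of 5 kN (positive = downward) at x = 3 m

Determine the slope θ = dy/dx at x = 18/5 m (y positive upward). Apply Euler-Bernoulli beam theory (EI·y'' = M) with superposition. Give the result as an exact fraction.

θ(18/5) = -1269387/125000000 rad

Load 1 — triangular load w₀=19 kN/m (0→w₀ over full span):
  θ_1 = (w₀Lx²/4-w₀L²x/3-w₀x⁴/(24L))/EI = (19·6·(18/5)²/4-19·6²·(18/5)/3-19·(18/5)⁴/(24·6))/100000 = -296001/62500000 rad
Load 2 — uniform load w=18 kN/m over full span:
  θ_2 = -wx(x²-3Lx+3L²)/(6EI) = -18·(18/5)·((18/5)²-3·6·(18/5)+3·6²)/(6·100000) = -9477/1562500 rad
Load 3 — point force P=-11 kN at a=4 m (b=L-a=2):
  θ_3 = -Px(2a-x)/(2EI)  [x≤a] = -(-11)·(18/5)·(2·4-(18/5))/(2·100000) = 1089/1250000 rad
Load 4 — point force P=5 kN at a=3 m (b=L-a=3):
  θ_4 = -Pa²/(2EI)  [x>a] = -5·3²/(2·100000) = -9/40000 rad
Superposition: θ = Σ θ_i = -1269387/125000000 rad ≈ -0.010155 rad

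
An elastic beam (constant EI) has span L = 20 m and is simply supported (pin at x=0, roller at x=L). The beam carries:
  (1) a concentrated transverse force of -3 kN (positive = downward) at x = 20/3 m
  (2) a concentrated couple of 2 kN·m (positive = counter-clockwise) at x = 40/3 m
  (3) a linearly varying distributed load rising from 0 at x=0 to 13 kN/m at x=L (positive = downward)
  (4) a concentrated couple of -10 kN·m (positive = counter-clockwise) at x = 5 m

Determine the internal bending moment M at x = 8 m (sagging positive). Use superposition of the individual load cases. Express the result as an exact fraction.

Load 1 — point force P=-3 kN at a=20/3 m (b=L-a=40/3):
  M_1 = Pa(L-x)/L  [x>a] = (-3)·(20/3)·(20-8)/20 = -12 kN·m
Load 2 — applied couple M₀=2 kN·m at a=40/3 m (b=L-a=20/3):
  M_2 = M₀x/L  [x≤a] = 2·8/20 = 4/5 kN·m
Load 3 — triangular load w₀=13 kN/m (0→w₀ over full span):
  M_3 = w₀Lx/6 - w₀x³/(6L) = 13·20·8/6 - 13·8³/(6·20) = 1456/5 kN·m
Load 4 — applied couple M₀=-10 kN·m at a=5 m (b=L-a=15):
  M_4 = M₀x/L - M₀  [x>a] = (-10)·8/20 - (-10) = 6 kN·m
Superposition: M = Σ M_i = 286 kN·m ≈ 286.000000 kN·m

M(8) = 286 kN·m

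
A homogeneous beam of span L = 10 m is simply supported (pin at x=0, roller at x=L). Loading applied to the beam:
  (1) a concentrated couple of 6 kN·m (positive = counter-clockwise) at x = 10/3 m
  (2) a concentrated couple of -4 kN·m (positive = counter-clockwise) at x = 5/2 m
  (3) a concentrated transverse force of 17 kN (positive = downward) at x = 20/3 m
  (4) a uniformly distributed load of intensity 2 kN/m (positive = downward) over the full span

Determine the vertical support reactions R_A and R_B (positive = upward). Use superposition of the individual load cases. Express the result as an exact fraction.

R_A = 238/15 kN, R_B = 317/15 kN

Load 1 — applied couple M₀=6 kN·m at a=10/3 m (b=L-a=20/3):
  R_A = M₀/L = 6/10 = 3/5 kN
  R_B = -M₀/L = -6/10 = -3/5 kN
Load 2 — applied couple M₀=-4 kN·m at a=5/2 m (b=L-a=15/2):
  R_A = M₀/L = (-4)/10 = -2/5 kN
  R_B = -M₀/L = -(-4)/10 = 2/5 kN
Load 3 — point force P=17 kN at a=20/3 m (b=L-a=10/3):
  R_A = Pb/L = 17·(10/3)/10 = 17/3 kN
  R_B = Pa/L = 17·(20/3)/10 = 34/3 kN
Load 4 — uniform load w=2 kN/m over full span:
  R_A = wL/2 = 2·10/2 = 10 kN
  R_B = wL/2 = 2·10/2 = 10 kN
Superposition: R_A = 238/15 kN, R_B = 317/15 kN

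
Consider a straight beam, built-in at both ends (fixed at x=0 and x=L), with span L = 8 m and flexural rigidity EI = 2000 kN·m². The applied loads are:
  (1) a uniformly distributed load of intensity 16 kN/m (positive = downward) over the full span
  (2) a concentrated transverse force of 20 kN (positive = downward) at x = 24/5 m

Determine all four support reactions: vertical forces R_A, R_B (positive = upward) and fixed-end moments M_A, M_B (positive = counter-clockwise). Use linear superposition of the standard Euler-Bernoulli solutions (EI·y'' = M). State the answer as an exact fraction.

Load 1 — uniform load w=16 kN/m over full span:
  R_A = wL/2 = 16·8/2 = 64 kN
  M_A = wL²/12 = 16·8²/12 = 256/3 kN·m
  R_B = wL/2 = 16·8/2 = 64 kN
  M_B = -wL²/12 = -16·8²/12 = -256/3 kN·m
Load 2 — point force P=20 kN at a=24/5 m (b=L-a=16/5):
  R_A = Pb²(3a+b)/L³ = 20·(16/5)²·(3·(24/5)+(16/5))/8³ = 176/25 kN
  M_A = Pab²/L² = 20·(24/5)·(16/5)²/8² = 384/25 kN·m
  R_B = Pa²(a+3b)/L³ = 20·(24/5)²·((24/5)+3·(16/5))/8³ = 324/25 kN
  M_B = -Pa²b/L² = -20·(24/5)²·(16/5)/8² = -576/25 kN·m
Superposition: R_A = 1776/25 kN, M_A = 7552/75 kN·m, R_B = 1924/25 kN, M_B = -8128/75 kN·m

R_A = 1776/25 kN, M_A = 7552/75 kN·m, R_B = 1924/25 kN, M_B = -8128/75 kN·m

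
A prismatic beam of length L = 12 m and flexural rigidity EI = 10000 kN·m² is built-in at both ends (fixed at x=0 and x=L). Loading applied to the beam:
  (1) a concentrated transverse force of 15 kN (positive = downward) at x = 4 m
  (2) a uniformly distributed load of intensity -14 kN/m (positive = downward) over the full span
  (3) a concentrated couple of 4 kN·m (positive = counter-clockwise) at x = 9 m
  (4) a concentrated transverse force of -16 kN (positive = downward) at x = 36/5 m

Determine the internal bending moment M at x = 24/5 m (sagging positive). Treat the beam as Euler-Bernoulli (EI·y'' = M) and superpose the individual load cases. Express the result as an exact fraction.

Load 1 — point force P=15 kN at a=4 m (b=L-a=8):
  M_1 = Pa²(a+3b)(L-x)/L³ - Pa²b/L²  [x>a] = 15·4²·(4+3·8)·(12-(24/5))/12³ - 15·4²·8/12² = 44/3 kN·m
Load 2 — uniform load w=-14 kN/m over full span:
  M_2 = wLx/2 - wL²/12 - wx²/2 = (-14)·12·(24/5)/2 - (-14)·12²/12 - (-14)·(24/5)²/2 = -1848/25 kN·m
Load 3 — applied couple M₀=4 kN·m at a=9 m (b=L-a=3):
  M_3 = R_Ax - M_A  [x≤a] with R_A=3/8, M_A=5/4 = (3/8)·(24/5) - (5/4) = 11/20 kN·m
Load 4 — point force P=-16 kN at a=36/5 m (b=L-a=24/5):
  M_4 = Pb²(3a+b)x/L³ - Pab²/L²  [x≤a] = (-16)·(24/5)²·(3·(36/5)+(24/5))·(24/5)/12³ - (-16)·(36/5)·(24/5)²/12² = -5376/625 kN·m
Superposition: M = Σ M_i = -504787/7500 kN·m ≈ -67.304933 kN·m

M(24/5) = -504787/7500 kN·m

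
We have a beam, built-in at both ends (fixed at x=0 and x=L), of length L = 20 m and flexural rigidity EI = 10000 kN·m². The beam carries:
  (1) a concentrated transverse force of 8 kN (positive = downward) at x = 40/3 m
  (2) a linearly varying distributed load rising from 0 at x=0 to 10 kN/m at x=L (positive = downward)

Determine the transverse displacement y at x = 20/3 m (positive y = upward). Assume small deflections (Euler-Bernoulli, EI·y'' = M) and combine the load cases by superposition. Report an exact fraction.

y(20/3) = -1856/10935 m

Load 1 — point force P=8 kN at a=40/3 m (b=L-a=20/3):
  y_1 = -Pb²x²(3aL-(3a+b)x)/(6L³EI)  [x≤a] = -8·(20/3)²·(20/3)²·(3·(40/3)·20-(3·(40/3)+(20/3))·(20/3))/(6·20³·10000) = -176/10935 m
Load 2 — triangular load w₀=10 kN/m (0→w₀ over full span):
  y_2 = -w₀x²(L-x)²(x+2L)/(120LEI) = -10·(20/3)²·(20-(20/3))²·((20/3)+2·20)/(120·20·10000) = -112/729 m
Superposition: y = Σ y_i = -1856/10935 m ≈ -0.169730 m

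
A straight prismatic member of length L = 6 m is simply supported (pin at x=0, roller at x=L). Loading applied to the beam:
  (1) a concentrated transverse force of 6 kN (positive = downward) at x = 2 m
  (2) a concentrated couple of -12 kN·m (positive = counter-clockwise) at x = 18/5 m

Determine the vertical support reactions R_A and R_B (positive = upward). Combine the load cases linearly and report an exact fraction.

R_A = 2 kN, R_B = 4 kN

Load 1 — point force P=6 kN at a=2 m (b=L-a=4):
  R_A = Pb/L = 6·4/6 = 4 kN
  R_B = Pa/L = 6·2/6 = 2 kN
Load 2 — applied couple M₀=-12 kN·m at a=18/5 m (b=L-a=12/5):
  R_A = M₀/L = (-12)/6 = -2 kN
  R_B = -M₀/L = -(-12)/6 = 2 kN
Superposition: R_A = 2 kN, R_B = 4 kN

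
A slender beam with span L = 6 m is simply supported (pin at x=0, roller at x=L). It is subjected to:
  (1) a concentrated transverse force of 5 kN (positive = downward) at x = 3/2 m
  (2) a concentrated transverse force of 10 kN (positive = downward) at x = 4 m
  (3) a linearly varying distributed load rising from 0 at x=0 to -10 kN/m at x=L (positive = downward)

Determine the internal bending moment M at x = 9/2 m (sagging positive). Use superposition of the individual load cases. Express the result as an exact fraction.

M(9/2) = -125/16 kN·m

Load 1 — point force P=5 kN at a=3/2 m (b=L-a=9/2):
  M_1 = Pa(L-x)/L  [x>a] = 5·(3/2)·(6-(9/2))/6 = 15/8 kN·m
Load 2 — point force P=10 kN at a=4 m (b=L-a=2):
  M_2 = Pa(L-x)/L  [x>a] = 10·4·(6-(9/2))/6 = 10 kN·m
Load 3 — triangular load w₀=-10 kN/m (0→w₀ over full span):
  M_3 = w₀Lx/6 - w₀x³/(6L) = (-10)·6·(9/2)/6 - (-10)·(9/2)³/(6·6) = -315/16 kN·m
Superposition: M = Σ M_i = -125/16 kN·m ≈ -7.812500 kN·m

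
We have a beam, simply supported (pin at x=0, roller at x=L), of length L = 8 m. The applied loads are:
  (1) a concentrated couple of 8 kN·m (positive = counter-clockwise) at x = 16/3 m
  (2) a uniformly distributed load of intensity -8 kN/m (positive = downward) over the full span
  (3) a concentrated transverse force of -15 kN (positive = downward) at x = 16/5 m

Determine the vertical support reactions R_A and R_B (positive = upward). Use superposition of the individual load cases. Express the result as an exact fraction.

Load 1 — applied couple M₀=8 kN·m at a=16/3 m (b=L-a=8/3):
  R_A = M₀/L = 8/8 = 1 kN
  R_B = -M₀/L = -8/8 = -1 kN
Load 2 — uniform load w=-8 kN/m over full span:
  R_A = wL/2 = (-8)·8/2 = -32 kN
  R_B = wL/2 = (-8)·8/2 = -32 kN
Load 3 — point force P=-15 kN at a=16/5 m (b=L-a=24/5):
  R_A = Pb/L = (-15)·(24/5)/8 = -9 kN
  R_B = Pa/L = (-15)·(16/5)/8 = -6 kN
Superposition: R_A = -40 kN, R_B = -39 kN

R_A = -40 kN, R_B = -39 kN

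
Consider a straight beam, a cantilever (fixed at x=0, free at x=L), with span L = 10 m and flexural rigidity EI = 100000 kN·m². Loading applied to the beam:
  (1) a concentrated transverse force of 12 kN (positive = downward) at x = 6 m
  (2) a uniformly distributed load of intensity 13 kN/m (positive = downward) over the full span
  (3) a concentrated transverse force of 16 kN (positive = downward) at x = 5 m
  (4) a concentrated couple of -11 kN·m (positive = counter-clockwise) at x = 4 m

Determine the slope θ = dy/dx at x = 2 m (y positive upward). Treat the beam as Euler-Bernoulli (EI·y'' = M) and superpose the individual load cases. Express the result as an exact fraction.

θ(2) = -1991/150000 rad

Load 1 — point force P=12 kN at a=6 m (b=L-a=4):
  θ_1 = -Px(2a-x)/(2EI)  [x≤a] = -12·2·(2·6-2)/(2·100000) = -3/2500 rad
Load 2 — uniform load w=13 kN/m over full span:
  θ_2 = -wx(x²-3Lx+3L²)/(6EI) = -13·2·(2²-3·10·2+3·10²)/(6·100000) = -793/75000 rad
Load 3 — point force P=16 kN at a=5 m (b=L-a=5):
  θ_3 = -Px(2a-x)/(2EI)  [x≤a] = -16·2·(2·5-2)/(2·100000) = -4/3125 rad
Load 4 — applied couple M₀=-11 kN·m at a=4 m (b=L-a=6):
  θ_4 = M₀x/EI  [x≤a] = (-11)·2/100000 = -11/50000 rad
Superposition: θ = Σ θ_i = -1991/150000 rad ≈ -0.013273 rad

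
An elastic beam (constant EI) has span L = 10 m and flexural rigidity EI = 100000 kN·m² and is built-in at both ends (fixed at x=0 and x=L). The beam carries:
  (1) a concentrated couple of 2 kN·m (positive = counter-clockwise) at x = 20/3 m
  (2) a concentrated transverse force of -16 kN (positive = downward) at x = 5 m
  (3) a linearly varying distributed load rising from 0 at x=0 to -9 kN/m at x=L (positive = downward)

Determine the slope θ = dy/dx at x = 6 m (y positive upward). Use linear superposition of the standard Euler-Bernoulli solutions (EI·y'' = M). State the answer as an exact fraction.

θ(6) = -37/125000 rad

Load 1 — applied couple M₀=2 kN·m at a=20/3 m (b=L-a=10/3):
  θ_1 = (R_Ax²/2 - M_Ax)/EI  [x≤a] with R_A=4/15, M_A=2/3 = ((4/15)·6²/2 - (2/3)·6)/100000 = 1/125000 rad
Load 2 — point force P=-16 kN at a=5 m (b=L-a=5):
  θ_2 = Pa²(L-x)(2bL-(3b+a)(L-x))/(2L³EI)  [x>a] = (-16)·5²·(10-6)·(2·5·10-(3·5+5)·(10-6))/(2·10³·100000) = -1/6250 rad
Load 3 — triangular load w₀=-9 kN/m (0→w₀ over full span):
  θ_3 = -w₀(2x(L-x)(L-2x)(x+2L)+x²(L-x)²)/(120LEI) = -(-9)·(2·6·(10-6)·(10-2·6)·(6+2·10)+6²·(10-6)²)/(120·10·100000) = -9/62500 rad
Superposition: θ = Σ θ_i = -37/125000 rad ≈ -0.000296 rad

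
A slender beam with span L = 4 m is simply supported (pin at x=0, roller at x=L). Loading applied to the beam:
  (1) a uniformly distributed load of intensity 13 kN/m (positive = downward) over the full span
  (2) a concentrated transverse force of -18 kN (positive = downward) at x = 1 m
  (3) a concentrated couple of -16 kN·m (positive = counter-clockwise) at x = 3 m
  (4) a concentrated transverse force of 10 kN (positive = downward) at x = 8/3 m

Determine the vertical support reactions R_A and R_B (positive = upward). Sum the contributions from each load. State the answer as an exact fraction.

R_A = 71/6 kN, R_B = 193/6 kN

Load 1 — uniform load w=13 kN/m over full span:
  R_A = wL/2 = 13·4/2 = 26 kN
  R_B = wL/2 = 13·4/2 = 26 kN
Load 2 — point force P=-18 kN at a=1 m (b=L-a=3):
  R_A = Pb/L = (-18)·3/4 = -27/2 kN
  R_B = Pa/L = (-18)·1/4 = -9/2 kN
Load 3 — applied couple M₀=-16 kN·m at a=3 m (b=L-a=1):
  R_A = M₀/L = (-16)/4 = -4 kN
  R_B = -M₀/L = -(-16)/4 = 4 kN
Load 4 — point force P=10 kN at a=8/3 m (b=L-a=4/3):
  R_A = Pb/L = 10·(4/3)/4 = 10/3 kN
  R_B = Pa/L = 10·(8/3)/4 = 20/3 kN
Superposition: R_A = 71/6 kN, R_B = 193/6 kN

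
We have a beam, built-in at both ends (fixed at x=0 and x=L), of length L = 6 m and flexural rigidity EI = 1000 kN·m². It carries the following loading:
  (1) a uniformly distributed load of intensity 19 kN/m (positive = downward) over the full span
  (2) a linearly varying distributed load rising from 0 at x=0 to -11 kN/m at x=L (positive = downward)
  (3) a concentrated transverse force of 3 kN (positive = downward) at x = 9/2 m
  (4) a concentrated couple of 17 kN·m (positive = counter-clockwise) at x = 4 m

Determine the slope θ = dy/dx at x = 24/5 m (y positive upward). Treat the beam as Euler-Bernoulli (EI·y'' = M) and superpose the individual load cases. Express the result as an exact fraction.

Load 1 — uniform load w=19 kN/m over full span:
  θ_1 = -wx(L-x)(L-2x)/(12EI) = -19·(24/5)·(6-(24/5))·(6-2·(24/5))/(12·1000) = 513/15625 rad
Load 2 — triangular load w₀=-11 kN/m (0→w₀ over full span):
  θ_2 = -w₀(2x(L-x)(L-2x)(x+2L)+x²(L-x)²)/(120LEI) = -(-11)·(2·(24/5)·(6-(24/5))·(6-2·(24/5))·((24/5)+2·6)+(24/5)²·(6-(24/5))²)/(120·6·1000) = -792/78125 rad
Load 3 — point force P=3 kN at a=9/2 m (b=L-a=3/2):
  θ_3 = Pa²(L-x)(2bL-(3b+a)(L-x))/(2L³EI)  [x>a] = 3·(9/2)²·(6-(24/5))·(2·(3/2)·6-(3·(3/2)+(9/2))·(6-(24/5)))/(2·6³·1000) = 243/200000 rad
Load 4 — applied couple M₀=17 kN·m at a=4 m (b=L-a=2):
  θ_4 = (R_Ax²/2 - M_Ax - M₀(x-a))/EI  [x>a] with R_A=34/9, M_A=17/3 = ((34/9)·(24/5)²/2 - (17/3)·(24/5) - 17·((24/5)-4))/1000 = 17/6250 rad
Superposition: θ = Σ θ_i = 133147/5000000 rad ≈ 0.026629 rad

θ(24/5) = 133147/5000000 rad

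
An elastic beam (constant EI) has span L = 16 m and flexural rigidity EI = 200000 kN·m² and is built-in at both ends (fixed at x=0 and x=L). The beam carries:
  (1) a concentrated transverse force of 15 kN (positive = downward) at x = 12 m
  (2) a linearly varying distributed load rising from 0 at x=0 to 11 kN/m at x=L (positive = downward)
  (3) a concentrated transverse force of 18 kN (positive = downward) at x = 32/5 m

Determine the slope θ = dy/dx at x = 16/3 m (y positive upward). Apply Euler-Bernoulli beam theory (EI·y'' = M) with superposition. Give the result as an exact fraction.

Load 1 — point force P=15 kN at a=12 m (b=L-a=4):
  θ_1 = -Pb²x(2aL-(3a+b)x)/(2L³EI)  [x≤a] = -15·4²·(16/3)·(2·12·16-(3·12+4)·(16/3))/(2·16³·200000) = -1/7500 rad
Load 2 — triangular load w₀=11 kN/m (0→w₀ over full span):
  θ_2 = -w₀(2x(L-x)(L-2x)(x+2L)+x²(L-x)²)/(120LEI) = -11·(2·(16/3)·(16-(16/3))·(16-2·(16/3))·((16/3)+2·16)+(16/3)²·(16-(16/3))²)/(120·16·200000) = -2816/3796875 rad
Load 3 — point force P=18 kN at a=32/5 m (b=L-a=48/5):
  θ_3 = -Pb²x(2aL-(3a+b)x)/(2L³EI)  [x≤a] = -18·(48/5)²·(16/3)·(2·(32/5)·16-(3·(32/5)+(48/5))·(16/3))/(2·16³·200000) = -108/390625 rad
Superposition: θ = Σ θ_i = -437201/379687500 rad ≈ -0.001151 rad

θ(16/3) = -437201/379687500 rad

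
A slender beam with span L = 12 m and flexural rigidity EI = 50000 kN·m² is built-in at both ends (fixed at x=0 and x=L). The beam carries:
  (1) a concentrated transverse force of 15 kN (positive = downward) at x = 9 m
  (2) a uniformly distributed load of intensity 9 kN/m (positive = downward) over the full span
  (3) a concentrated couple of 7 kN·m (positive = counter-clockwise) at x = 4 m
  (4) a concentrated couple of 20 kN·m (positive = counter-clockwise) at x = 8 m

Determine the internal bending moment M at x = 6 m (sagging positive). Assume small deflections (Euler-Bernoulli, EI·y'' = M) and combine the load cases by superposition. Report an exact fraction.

M(6) = 1535/24 kN·m

Load 1 — point force P=15 kN at a=9 m (b=L-a=3):
  M_1 = Pb²(3a+b)x/L³ - Pab²/L²  [x≤a] = 15·3²·(3·9+3)·6/12³ - 15·9·3²/12² = 45/8 kN·m
Load 2 — uniform load w=9 kN/m over full span:
  M_2 = wLx/2 - wL²/12 - wx²/2 = 9·12·6/2 - 9·12²/12 - 9·6²/2 = 54 kN·m
Load 3 — applied couple M₀=7 kN·m at a=4 m (b=L-a=8):
  M_3 = R_Ax - M_A - M₀  [x>a] with R_A=7/9, M_A=0 = (7/9)·6 - 0 - 7 = -7/3 kN·m
Load 4 — applied couple M₀=20 kN·m at a=8 m (b=L-a=4):
  M_4 = R_Ax - M_A  [x≤a] with R_A=20/9, M_A=20/3 = (20/9)·6 - (20/3) = 20/3 kN·m
Superposition: M = Σ M_i = 1535/24 kN·m ≈ 63.958333 kN·m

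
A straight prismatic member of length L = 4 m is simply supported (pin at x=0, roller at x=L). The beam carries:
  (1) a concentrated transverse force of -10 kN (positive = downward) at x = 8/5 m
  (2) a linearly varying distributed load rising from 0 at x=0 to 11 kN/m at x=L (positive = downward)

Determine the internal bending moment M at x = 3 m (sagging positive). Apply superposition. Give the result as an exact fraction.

M(3) = 45/8 kN·m

Load 1 — point force P=-10 kN at a=8/5 m (b=L-a=12/5):
  M_1 = Pa(L-x)/L  [x>a] = (-10)·(8/5)·(4-3)/4 = -4 kN·m
Load 2 — triangular load w₀=11 kN/m (0→w₀ over full span):
  M_2 = w₀Lx/6 - w₀x³/(6L) = 11·4·3/6 - 11·3³/(6·4) = 77/8 kN·m
Superposition: M = Σ M_i = 45/8 kN·m ≈ 5.625000 kN·m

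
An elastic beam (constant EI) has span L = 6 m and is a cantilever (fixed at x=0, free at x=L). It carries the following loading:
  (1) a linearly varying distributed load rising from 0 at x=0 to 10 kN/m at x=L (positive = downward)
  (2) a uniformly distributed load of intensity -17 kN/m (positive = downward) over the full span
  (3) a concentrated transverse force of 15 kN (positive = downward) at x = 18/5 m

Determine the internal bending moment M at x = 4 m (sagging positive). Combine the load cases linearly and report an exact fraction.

Load 1 — triangular load w₀=10 kN/m (0→w₀ over full span):
  M_1 = w₀Lx/2 - w₀L²/3 - w₀x³/(6L) = 10·6·4/2 - 10·6²/3 - 10·4³/(6·6) = -160/9 kN·m
Load 2 — uniform load w=-17 kN/m over full span:
  M_2 = -w(L-x)²/2 = -(-17)·(6-4)²/2 = 34 kN·m
Load 3 — point force P=15 kN at a=18/5 m (b=L-a=12/5):
  M_3 = 0  [x>a] = 0 kN·m
Superposition: M = Σ M_i = 146/9 kN·m ≈ 16.222222 kN·m

M(4) = 146/9 kN·m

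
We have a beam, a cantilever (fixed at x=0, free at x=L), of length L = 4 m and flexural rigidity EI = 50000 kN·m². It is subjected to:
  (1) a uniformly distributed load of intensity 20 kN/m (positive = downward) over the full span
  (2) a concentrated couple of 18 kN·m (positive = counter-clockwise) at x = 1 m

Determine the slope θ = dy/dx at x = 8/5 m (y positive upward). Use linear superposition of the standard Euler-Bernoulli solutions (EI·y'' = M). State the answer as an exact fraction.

Load 1 — uniform load w=20 kN/m over full span:
  θ_1 = -wx(x²-3Lx+3L²)/(6EI) = -20·(8/5)·((8/5)²-3·4·(8/5)+3·4²)/(6·50000) = -784/234375 rad
Load 2 — applied couple M₀=18 kN·m at a=1 m (b=L-a=3):
  θ_2 = M₀a/EI  [x>a] = 18·1/50000 = 9/25000 rad
Superposition: θ = Σ θ_i = -5597/1875000 rad ≈ -0.002985 rad

θ(8/5) = -5597/1875000 rad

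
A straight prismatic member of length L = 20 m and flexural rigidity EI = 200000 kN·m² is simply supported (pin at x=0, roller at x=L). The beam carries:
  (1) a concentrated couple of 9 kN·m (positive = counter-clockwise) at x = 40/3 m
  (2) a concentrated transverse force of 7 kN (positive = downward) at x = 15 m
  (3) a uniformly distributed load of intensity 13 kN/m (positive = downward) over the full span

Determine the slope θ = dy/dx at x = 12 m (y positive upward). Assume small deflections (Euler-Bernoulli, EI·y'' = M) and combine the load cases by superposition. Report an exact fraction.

θ(12) = 157403/24000000 rad

Load 1 — applied couple M₀=9 kN·m at a=40/3 m (b=L-a=20/3):
  θ_1 = (M₀x²/(2L)+C₁)/EI  [x≤a] with C₁=M₀(3b²-L²)/(6L)=-20 = (9·12²/(2·20)+(-20))/200000 = 31/500000 rad
Load 2 — point force P=7 kN at a=15 m (b=L-a=5):
  θ_2 = -Pb(L²-b²-3x²)/(6LEI)  [x≤a] = -7·5·(20²-5²-3·12²)/(6·20·200000) = 133/1600000 rad
Load 3 — uniform load w=13 kN/m over full span:
  θ_3 = -w(L³-6Lx²+4x³)/(24EI) = -13·(20³-6·20·12²+4·12³)/(24·200000) = 481/75000 rad
Superposition: θ = Σ θ_i = 157403/24000000 rad ≈ 0.006558 rad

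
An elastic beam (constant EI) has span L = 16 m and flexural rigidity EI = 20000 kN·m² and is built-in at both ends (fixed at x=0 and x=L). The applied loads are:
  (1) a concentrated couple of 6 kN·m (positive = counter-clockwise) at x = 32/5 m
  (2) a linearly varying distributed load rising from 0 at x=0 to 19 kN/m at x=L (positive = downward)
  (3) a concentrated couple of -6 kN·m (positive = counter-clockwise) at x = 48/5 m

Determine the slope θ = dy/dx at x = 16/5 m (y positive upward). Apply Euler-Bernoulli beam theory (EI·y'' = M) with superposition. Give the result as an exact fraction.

Load 1 — applied couple M₀=6 kN·m at a=32/5 m (b=L-a=48/5):
  θ_1 = (R_Ax²/2 - M_Ax)/EI  [x≤a] with R_A=27/50, M_A=18/25 = ((27/50)·(16/5)²/2 - (18/25)·(16/5))/20000 = 9/390625 rad
Load 2 — triangular load w₀=19 kN/m (0→w₀ over full span):
  θ_2 = -w₀(2x(L-x)(L-2x)(x+2L)+x²(L-x)²)/(120LEI) = -19·(2·(16/5)·(16-(16/5))·(16-2·(16/5))·((16/5)+2·16)+(16/5)²·(16-(16/5))²)/(120·16·20000) = -17024/1171875 rad
Load 3 — applied couple M₀=-6 kN·m at a=48/5 m (b=L-a=32/5):
  θ_3 = (R_Ax²/2 - M_Ax)/EI  [x≤a] with R_A=-27/50, M_A=-48/25 = ((-27/50)·(16/5)²/2 - (-48/25)·(16/5))/20000 = 66/390625 rad
Superposition: θ = Σ θ_i = -16799/1171875 rad ≈ -0.014335 rad

θ(16/5) = -16799/1171875 rad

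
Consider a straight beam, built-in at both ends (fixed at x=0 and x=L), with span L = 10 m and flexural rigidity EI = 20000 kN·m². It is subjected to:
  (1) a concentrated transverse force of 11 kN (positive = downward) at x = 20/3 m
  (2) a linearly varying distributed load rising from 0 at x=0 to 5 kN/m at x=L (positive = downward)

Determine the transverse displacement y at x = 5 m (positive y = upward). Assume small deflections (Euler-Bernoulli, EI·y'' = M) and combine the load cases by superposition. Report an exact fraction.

y(5) = -223/41472 m

Load 1 — point force P=11 kN at a=20/3 m (b=L-a=10/3):
  y_1 = -Pb²x²(3aL-(3a+b)x)/(6L³EI)  [x≤a] = -11·(10/3)²·5²·(3·(20/3)·10-(3·(20/3)+(10/3))·5)/(6·10³·20000) = -11/5184 m
Load 2 — triangular load w₀=5 kN/m (0→w₀ over full span):
  y_2 = -w₀x²(L-x)²(x+2L)/(120LEI) = -5·5²·(10-5)²·(5+2·10)/(120·10·20000) = -5/1536 m
Superposition: y = Σ y_i = -223/41472 m ≈ -0.005377 m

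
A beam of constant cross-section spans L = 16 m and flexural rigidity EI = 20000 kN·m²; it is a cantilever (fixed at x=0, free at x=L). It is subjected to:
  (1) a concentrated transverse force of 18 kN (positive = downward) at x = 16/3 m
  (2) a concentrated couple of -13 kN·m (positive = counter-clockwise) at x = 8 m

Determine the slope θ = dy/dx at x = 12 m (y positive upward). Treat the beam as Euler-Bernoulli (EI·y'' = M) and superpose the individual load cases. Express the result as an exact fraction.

Load 1 — point force P=18 kN at a=16/3 m (b=L-a=32/3):
  θ_1 = -Pa²/(2EI)  [x>a] = -18·(16/3)²/(2·20000) = -8/625 rad
Load 2 — applied couple M₀=-13 kN·m at a=8 m (b=L-a=8):
  θ_2 = M₀a/EI  [x>a] = (-13)·8/20000 = -13/2500 rad
Superposition: θ = Σ θ_i = -9/500 rad ≈ -0.018000 rad

θ(12) = -9/500 rad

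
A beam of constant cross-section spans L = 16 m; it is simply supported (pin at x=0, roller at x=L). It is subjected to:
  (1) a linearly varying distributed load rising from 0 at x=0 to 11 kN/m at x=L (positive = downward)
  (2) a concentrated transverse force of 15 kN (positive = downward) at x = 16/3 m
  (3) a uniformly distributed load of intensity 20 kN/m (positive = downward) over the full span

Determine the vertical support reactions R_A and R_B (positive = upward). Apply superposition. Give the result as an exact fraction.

R_A = 598/3 kN, R_B = 671/3 kN

Load 1 — triangular load w₀=11 kN/m (0→w₀ over full span):
  R_A = w₀L/6 = 11·16/6 = 88/3 kN
  R_B = w₀L/3 = 11·16/3 = 176/3 kN
Load 2 — point force P=15 kN at a=16/3 m (b=L-a=32/3):
  R_A = Pb/L = 15·(32/3)/16 = 10 kN
  R_B = Pa/L = 15·(16/3)/16 = 5 kN
Load 3 — uniform load w=20 kN/m over full span:
  R_A = wL/2 = 20·16/2 = 160 kN
  R_B = wL/2 = 20·16/2 = 160 kN
Superposition: R_A = 598/3 kN, R_B = 671/3 kN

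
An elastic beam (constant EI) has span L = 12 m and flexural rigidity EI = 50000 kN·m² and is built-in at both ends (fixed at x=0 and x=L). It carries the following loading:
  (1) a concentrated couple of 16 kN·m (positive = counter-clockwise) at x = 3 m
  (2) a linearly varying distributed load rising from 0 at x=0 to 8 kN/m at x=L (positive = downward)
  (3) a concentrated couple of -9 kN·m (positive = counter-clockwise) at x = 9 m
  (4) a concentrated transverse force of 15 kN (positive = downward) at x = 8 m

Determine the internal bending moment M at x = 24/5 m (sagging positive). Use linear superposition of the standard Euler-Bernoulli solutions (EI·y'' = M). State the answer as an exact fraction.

Load 1 — applied couple M₀=16 kN·m at a=3 m (b=L-a=9):
  M_1 = R_Ax - M_A - M₀  [x>a] with R_A=3/2, M_A=-3 = (3/2)·(24/5) - (-3) - 16 = -29/5 kN·m
Load 2 — triangular load w₀=8 kN/m (0→w₀ over full span):
  M_2 = 3w₀Lx/20 - w₀L²/30 - w₀x³/(6L) = 3·8·12·(24/5)/20 - 8·12²/30 - 8·(24/5)³/(6·12) = 2304/125 kN·m
Load 3 — applied couple M₀=-9 kN·m at a=9 m (b=L-a=3):
  M_3 = R_Ax - M_A  [x≤a] with R_A=-27/32, M_A=-45/16 = (-27/32)·(24/5) - (-45/16) = -99/80 kN·m
Load 4 — point force P=15 kN at a=8 m (b=L-a=4):
  M_4 = Pb²(3a+b)x/L³ - Pab²/L²  [x≤a] = 15·4²·(3·8+4)·(24/5)/12³ - 15·8·4²/12² = 16/3 kN·m
Superposition: M = Σ M_i = 100367/6000 kN·m ≈ 16.727833 kN·m

M(24/5) = 100367/6000 kN·m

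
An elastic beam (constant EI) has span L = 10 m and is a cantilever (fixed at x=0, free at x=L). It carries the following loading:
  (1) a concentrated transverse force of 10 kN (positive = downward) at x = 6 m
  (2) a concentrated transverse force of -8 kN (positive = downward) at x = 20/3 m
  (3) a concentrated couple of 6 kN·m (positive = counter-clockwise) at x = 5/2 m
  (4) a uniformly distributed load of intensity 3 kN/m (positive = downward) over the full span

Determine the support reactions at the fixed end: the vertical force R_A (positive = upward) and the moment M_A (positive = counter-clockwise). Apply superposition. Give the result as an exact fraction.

Load 1 — point force P=10 kN at a=6 m (b=L-a=4):
  R_A = P = 10 kN
  M_A = Pa = 10·6 = 60 kN·m
Load 2 — point force P=-8 kN at a=20/3 m (b=L-a=10/3):
  R_A = P = (-8) = -8 kN
  M_A = Pa = (-8)·(20/3) = -160/3 kN·m
Load 3 — applied couple M₀=6 kN·m at a=5/2 m (b=L-a=15/2):
  R_A = 0 kN
  M_A = -M₀ = -6 kN·m
Load 4 — uniform load w=3 kN/m over full span:
  R_A = wL = 3·10 = 30 kN
  M_A = wL²/2 = 3·10²/2 = 150 kN·m
Superposition: R_A = 32 kN, M_A = 452/3 kN·m

R_A = 32 kN, M_A = 452/3 kN·m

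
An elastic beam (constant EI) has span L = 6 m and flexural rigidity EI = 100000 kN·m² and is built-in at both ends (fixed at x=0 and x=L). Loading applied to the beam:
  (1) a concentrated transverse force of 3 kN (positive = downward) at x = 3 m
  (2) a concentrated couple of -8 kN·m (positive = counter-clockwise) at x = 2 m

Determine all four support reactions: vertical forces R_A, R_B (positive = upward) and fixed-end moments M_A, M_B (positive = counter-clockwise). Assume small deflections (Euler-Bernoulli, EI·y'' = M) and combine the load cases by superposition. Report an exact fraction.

Load 1 — point force P=3 kN at a=3 m (b=L-a=3):
  R_A = Pb²(3a+b)/L³ = 3·3²·(3·3+3)/6³ = 3/2 kN
  M_A = Pab²/L² = 3·3·3²/6² = 9/4 kN·m
  R_B = Pa²(a+3b)/L³ = 3·3²·(3+3·3)/6³ = 3/2 kN
  M_B = -Pa²b/L² = -3·3²·3/6² = -9/4 kN·m
Load 2 — applied couple M₀=-8 kN·m at a=2 m (b=L-a=4):
  R_A = 6M₀ab/L³ = 6·(-8)·2·4/6³ = -16/9 kN
  M_A = M₀b(2a-b)/L² = (-8)·4·(2·2-4)/6² = 0 kN·m
  R_B = -6M₀ab/L³ = -6·(-8)·2·4/6³ = 16/9 kN
  M_B = M₀a(2b-a)/L² = (-8)·2·(2·4-2)/6² = -8/3 kN·m
Superposition: R_A = -5/18 kN, M_A = 9/4 kN·m, R_B = 59/18 kN, M_B = -59/12 kN·m

R_A = -5/18 kN, M_A = 9/4 kN·m, R_B = 59/18 kN, M_B = -59/12 kN·m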